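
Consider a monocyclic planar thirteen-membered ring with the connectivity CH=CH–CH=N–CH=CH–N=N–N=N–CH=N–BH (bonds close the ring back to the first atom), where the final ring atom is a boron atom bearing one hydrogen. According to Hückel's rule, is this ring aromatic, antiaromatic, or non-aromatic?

All ring atoms are sp² and supply a p orbital to the ring (each doubly-bonded ring atom is sp² with one p-orbital electron; each =N– nitrogen is pyridine-type (lone pair in the sp² plane, one electron in the p orbital); the boron has an empty p orbital); the conjugation is uninterrupted.
Adding the contributions, 6 × 2 = 12 from the double-bond units + 0 from the BH atom = 12.
With 12 = 4·3 π electrons, Hückel's rule classifies the planar ring as antiaromatic.

Antiaromatic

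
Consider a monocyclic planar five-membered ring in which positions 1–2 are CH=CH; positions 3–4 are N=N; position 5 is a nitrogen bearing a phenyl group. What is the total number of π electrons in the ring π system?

6

The p orbitals form a continuous loop: every atom in a ring double bond is sp² and brings one electron to the p orbital; each =N– nitrogen is pyridine-type (lone pair in the sp² plane, one electron in the p orbital); the pyrrole-type nitrogen donates its lone pair from the p orbital. The ring is fully conjugated.
π-electron count: 2 × 2 = 4 from the double-bond units + 2 from the N(phenyl) atom = 6.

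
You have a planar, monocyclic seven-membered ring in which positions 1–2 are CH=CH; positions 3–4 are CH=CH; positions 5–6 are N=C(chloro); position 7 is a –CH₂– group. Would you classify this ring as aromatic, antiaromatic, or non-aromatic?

Non-aromatic

The CH2 position has four σ bonds — the tetrahedral CH₂ carbon is sp³ and has no p orbital in the ring π system — so the cyclic conjugation is interrupted.
A ring that is not fully conjugated cannot be aromatic or antiaromatic regardless of its π-electron count.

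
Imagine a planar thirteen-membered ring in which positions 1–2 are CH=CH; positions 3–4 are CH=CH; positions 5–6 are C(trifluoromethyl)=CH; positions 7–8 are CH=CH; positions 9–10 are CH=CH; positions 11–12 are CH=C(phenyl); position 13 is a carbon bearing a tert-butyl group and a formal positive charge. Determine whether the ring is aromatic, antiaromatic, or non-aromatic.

Every ring atom contributes a p orbital perpendicular to the ring (each doubly-bonded ring atom is sp² with one p-orbital electron; the carbocation has an empty p orbital), so the π system is cyclic and fully conjugated.
π-electron count: 6 × 2 = 12 from the double-bond units + 0 from the C(tert-butyl)(+) atom = 12.
12 is a 4n count (n = 3), so the planar conjugated ring is antiaromatic.

Antiaromatic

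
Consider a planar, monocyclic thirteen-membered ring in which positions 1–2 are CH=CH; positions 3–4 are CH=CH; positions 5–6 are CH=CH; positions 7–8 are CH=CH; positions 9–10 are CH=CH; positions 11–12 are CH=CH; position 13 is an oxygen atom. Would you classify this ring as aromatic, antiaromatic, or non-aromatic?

Aromatic

Every ring atom contributes a p orbital perpendicular to the ring (the double-bond atoms are sp², each contributing one p electron; the oxygen donates one lone pair from its p orbital), so the π system is cyclic and fully conjugated.
π-electron count: 6 × 2 = 12 from the double-bond units + 2 from the O atom = 14.
Since 14 = 4·3 + 2, the ring meets the 4n+2 criterion.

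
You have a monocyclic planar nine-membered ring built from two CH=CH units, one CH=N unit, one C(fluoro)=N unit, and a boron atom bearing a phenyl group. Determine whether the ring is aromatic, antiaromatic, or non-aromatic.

Every ring atom contributes a p orbital perpendicular to the ring (each doubly-bonded ring atom is sp² with one p-orbital electron; each sp² =N– keeps its lone pair in-plane and puts one electron into the π system; the boron has an empty p orbital), so the π system is cyclic and fully conjugated.
π-electron count: 4 × 2 = 8 from the double-bond units + 0 from the B(phenyl) atom = 8.
8 = 4(2); a planar, fully conjugated 4n system is antiaromatic.

Antiaromatic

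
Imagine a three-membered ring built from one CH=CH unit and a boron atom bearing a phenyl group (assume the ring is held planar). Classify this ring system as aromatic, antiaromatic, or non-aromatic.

Aromatic

All ring atoms are sp² and supply a p orbital to the ring (each doubly-bonded ring atom is sp² with one p-orbital electron; the boron has an empty p orbital); the conjugation is uninterrupted.
Tallying contributions gives 1 × 2 = 2 from the double-bond unit + 0 from the B(phenyl) atom = 2.
2 = 4(0) + 2, which satisfies Hückel's 4n+2 rule.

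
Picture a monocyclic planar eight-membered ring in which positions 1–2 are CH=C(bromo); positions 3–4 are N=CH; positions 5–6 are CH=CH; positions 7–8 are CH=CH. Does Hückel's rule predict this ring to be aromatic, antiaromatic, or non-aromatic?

Check conjugation: the double-bond atoms are sp², each contributing one p electron; the doubly-bonded nitrogens are pyridine-type — their lone pairs lie in the ring plane, leaving one electron in the p orbital — every position has a p orbital, so the cyclic π system is continuous.
Tallying contributions gives 4 × 2 = 8 from the 4 double-bond units.
8 is a 4n count (n = 2), so the planar conjugated ring is antiaromatic.

Antiaromatic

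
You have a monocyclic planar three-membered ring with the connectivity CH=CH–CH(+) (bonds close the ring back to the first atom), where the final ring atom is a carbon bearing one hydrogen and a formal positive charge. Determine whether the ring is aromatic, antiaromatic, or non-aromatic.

Check conjugation: every atom in a ring double bond is sp² and brings one electron to the p orbital; the carbocation has an empty p orbital — every position has a p orbital, so the cyclic π system is continuous.
Adding the contributions, 1 × 2 = 2 from the double-bond unit + 0 from the CH(+) atom = 2.
With 2 π electrons (n = 0), the Hückel 4n+2 condition holds.
(The species described is the cyclopropenyl cation.)

Aromatic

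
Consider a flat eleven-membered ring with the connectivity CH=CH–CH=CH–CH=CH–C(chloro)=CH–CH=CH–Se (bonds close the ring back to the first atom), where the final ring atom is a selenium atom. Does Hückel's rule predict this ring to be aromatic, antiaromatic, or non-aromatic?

Antiaromatic

The p orbitals form a continuous loop: every atom in a ring double bond is sp² and brings one electron to the p orbital; the selenium donates one lone pair from its p orbital. The ring is fully conjugated.
Adding the contributions, 5 × 2 = 10 from the double-bond units + 2 from the Se atom = 12.
With 12 = 4·3 π electrons, Hückel's rule classifies the planar ring as antiaromatic.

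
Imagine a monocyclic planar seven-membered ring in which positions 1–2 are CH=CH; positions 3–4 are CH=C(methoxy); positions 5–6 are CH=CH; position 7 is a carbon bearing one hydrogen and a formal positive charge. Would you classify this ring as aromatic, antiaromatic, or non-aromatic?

Aromatic

Check conjugation: the double-bond atoms are sp², each contributing one p electron; the carbocation has an empty p orbital — every position has a p orbital, so the cyclic π system is continuous.
Adding the contributions, 3 × 2 = 6 from the double-bond units + 0 from the CH(+) atom = 6.
That gives a 4n+2 count (6, n = 1).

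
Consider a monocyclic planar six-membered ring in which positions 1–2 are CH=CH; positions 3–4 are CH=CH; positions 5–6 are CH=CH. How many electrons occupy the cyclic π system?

Check conjugation: each doubly-bonded ring atom is sp² with one p-orbital electron — every position has a p orbital, so the cyclic π system is continuous.
Tallying contributions gives 3 × 2 = 6 from the 3 double-bond units.
This is benzene.

6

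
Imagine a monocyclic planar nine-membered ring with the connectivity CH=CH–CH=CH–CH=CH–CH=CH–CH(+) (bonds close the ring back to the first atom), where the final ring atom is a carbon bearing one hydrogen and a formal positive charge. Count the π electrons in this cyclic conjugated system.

The p orbitals form a continuous loop: the double-bond atoms are sp², each contributing one p electron; the carbocation has an empty p orbital. The ring is fully conjugated.
Counting π electrons: 4 × 2 = 8 from the double-bond units + 0 from the CH(+) atom = 8.

8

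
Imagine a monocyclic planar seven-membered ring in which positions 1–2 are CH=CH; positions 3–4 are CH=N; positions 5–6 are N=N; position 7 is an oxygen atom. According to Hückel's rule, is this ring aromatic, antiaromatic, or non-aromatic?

Check conjugation: every atom in a ring double bond is sp² and brings one electron to the p orbital; each sp² =N– keeps its lone pair in-plane and puts one electron into the π system; the oxygen donates one lone pair from its p orbital — every position has a p orbital, so the cyclic π system is continuous.
Counting π electrons: 3 × 2 = 6 from the double-bond units + 2 from the O atom = 8.
A 4n π count (8, n = 2) in a planar conjugated ring means antiaromatic.

Antiaromatic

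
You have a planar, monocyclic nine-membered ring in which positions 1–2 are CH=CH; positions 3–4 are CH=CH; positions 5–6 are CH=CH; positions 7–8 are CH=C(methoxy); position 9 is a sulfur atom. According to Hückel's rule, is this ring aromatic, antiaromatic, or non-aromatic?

Aromatic

Every ring atom contributes a p orbital perpendicular to the ring (each doubly-bonded ring atom is sp² with one p-orbital electron; the sulfur donates one lone pair from its p orbital), so the π system is cyclic and fully conjugated.
Counting π electrons: 4 × 2 = 8 from the double-bond units + 2 from the S atom = 10.
That gives a 4n+2 count (10, n = 2).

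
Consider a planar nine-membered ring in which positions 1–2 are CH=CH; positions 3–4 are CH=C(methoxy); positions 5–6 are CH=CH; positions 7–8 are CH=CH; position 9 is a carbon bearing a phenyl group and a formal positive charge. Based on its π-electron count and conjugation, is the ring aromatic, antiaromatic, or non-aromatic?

Antiaromatic

Check conjugation: each doubly-bonded ring atom is sp² with one p-orbital electron; the carbocation has an empty p orbital — every position has a p orbital, so the cyclic π system is continuous.
Tallying contributions gives 4 × 2 = 8 from the double-bond units + 0 from the C(phenyl)(+) atom = 8.
With 8 = 4·2 π electrons, Hückel's rule classifies the planar ring as antiaromatic.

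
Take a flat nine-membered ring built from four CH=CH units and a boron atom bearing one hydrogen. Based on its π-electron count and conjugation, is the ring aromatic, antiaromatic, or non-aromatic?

Antiaromatic

All ring atoms are sp² and supply a p orbital to the ring (each doubly-bonded ring atom is sp² with one p-orbital electron; the boron has an empty p orbital); the conjugation is uninterrupted.
Counting π electrons: 4 × 2 = 8 from the double-bond units + 0 from the BH atom = 8.
8 = 4(2); a planar, fully conjugated 4n system is antiaromatic.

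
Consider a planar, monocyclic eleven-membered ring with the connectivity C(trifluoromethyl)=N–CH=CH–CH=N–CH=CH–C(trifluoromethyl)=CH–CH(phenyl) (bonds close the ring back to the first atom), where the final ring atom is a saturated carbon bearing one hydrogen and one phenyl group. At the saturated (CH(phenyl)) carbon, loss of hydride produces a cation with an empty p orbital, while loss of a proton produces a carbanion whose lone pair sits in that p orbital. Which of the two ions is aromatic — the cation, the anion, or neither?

The cation

In either ion the ring is fully conjugated: every atom, including the new sp² carbon, supplies a p orbital.
Cation: 5 × 2 + 0 = 10 π electrons → 4(2)+2, aromatic.
Anion: 5 × 2 + 2 = 12 π electrons → 4(3), antiaromatic.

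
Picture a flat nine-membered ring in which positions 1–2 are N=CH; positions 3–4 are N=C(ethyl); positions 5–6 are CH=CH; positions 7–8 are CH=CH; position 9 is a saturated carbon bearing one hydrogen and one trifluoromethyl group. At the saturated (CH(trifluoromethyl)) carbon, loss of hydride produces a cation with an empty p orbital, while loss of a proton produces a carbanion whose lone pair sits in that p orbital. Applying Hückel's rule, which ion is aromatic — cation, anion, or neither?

In either ion the ring is fully conjugated: every atom, including the new sp² carbon, supplies a p orbital.
Cation: 4 × 2 + 0 = 8 π electrons → 4(2), antiaromatic.
Anion: 4 × 2 + 2 = 10 π electrons → 4(2)+2, aromatic.

The anion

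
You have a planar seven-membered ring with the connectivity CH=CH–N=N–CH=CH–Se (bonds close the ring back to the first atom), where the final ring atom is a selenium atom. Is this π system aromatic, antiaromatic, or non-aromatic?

Antiaromatic

Every ring atom contributes a p orbital perpendicular to the ring (every atom in a ring double bond is sp² and brings one electron to the p orbital; each =N– nitrogen is pyridine-type (lone pair in the sp² plane, one electron in the p orbital); the selenium donates one lone pair from its p orbital), so the π system is cyclic and fully conjugated.
Adding the contributions, 3 × 2 = 6 from the double-bond units + 2 from the Se atom = 8.
8 is a 4n count (n = 2), so the planar conjugated ring is antiaromatic.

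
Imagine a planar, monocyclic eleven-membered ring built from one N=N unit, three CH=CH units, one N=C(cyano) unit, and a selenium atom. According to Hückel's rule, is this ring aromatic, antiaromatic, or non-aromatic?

All ring atoms are sp² and supply a p orbital to the ring (the double-bond atoms are sp², each contributing one p electron; each =N– nitrogen is pyridine-type (lone pair in the sp² plane, one electron in the p orbital); the selenium donates one lone pair from its p orbital); the conjugation is uninterrupted.
Tallying contributions gives 5 × 2 = 10 from the double-bond units + 2 from the Se atom = 12.
With 12 = 4·3 π electrons, Hückel's rule classifies the planar ring as antiaromatic.

Antiaromatic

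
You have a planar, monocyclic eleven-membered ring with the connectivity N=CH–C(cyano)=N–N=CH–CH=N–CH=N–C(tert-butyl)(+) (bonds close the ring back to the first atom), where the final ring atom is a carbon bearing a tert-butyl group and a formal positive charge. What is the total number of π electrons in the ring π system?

10

The p orbitals form a continuous loop: each doubly-bonded ring atom is sp² with one p-orbital electron; each sp² =N– keeps its lone pair in-plane and puts one electron into the π system; the carbocation has an empty p orbital. The ring is fully conjugated.
Counting π electrons: 5 × 2 = 10 from the double-bond units + 0 from the C(tert-butyl)(+) atom = 10.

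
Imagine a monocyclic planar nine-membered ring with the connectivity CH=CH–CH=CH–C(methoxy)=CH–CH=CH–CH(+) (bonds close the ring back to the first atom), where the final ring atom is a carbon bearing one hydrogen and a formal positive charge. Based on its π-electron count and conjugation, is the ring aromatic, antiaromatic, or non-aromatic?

Antiaromatic

All ring atoms are sp² and supply a p orbital to the ring (each doubly-bonded ring atom is sp² with one p-orbital electron; the carbocation has an empty p orbital); the conjugation is uninterrupted.
Tallying contributions gives 4 × 2 = 8 from the double-bond units + 0 from the CH(+) atom = 8.
8 = 4(2); a planar, fully conjugated 4n system is antiaromatic.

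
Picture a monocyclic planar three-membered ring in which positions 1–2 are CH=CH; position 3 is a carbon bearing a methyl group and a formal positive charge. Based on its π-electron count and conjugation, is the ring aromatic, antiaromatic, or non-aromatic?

All ring atoms are sp² and supply a p orbital to the ring (every atom in a ring double bond is sp² and brings one electron to the p orbital; the carbocation has an empty p orbital); the conjugation is uninterrupted.
Adding the contributions, 1 × 2 = 2 from the double-bond unit + 0 from the C(methyl)(+) atom = 2.
Since 2 = 4·0 + 2, the ring meets the 4n+2 criterion.

Aromatic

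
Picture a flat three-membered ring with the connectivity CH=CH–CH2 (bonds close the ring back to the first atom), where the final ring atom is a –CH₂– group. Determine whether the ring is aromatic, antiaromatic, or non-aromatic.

At the CH2 position, the tetrahedral CH₂ carbon is sp³ and has no p orbital in the ring π system; the ring's p-orbital overlap is broken there.
A ring that is not fully conjugated cannot be aromatic or antiaromatic regardless of its π-electron count.

Non-aromatic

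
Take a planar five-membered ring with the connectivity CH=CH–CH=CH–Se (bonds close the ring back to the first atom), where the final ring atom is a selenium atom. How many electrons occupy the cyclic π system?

Every ring atom contributes a p orbital perpendicular to the ring (each doubly-bonded ring atom is sp² with one p-orbital electron; the selenium donates one lone pair from its p orbital), so the π system is cyclic and fully conjugated.
Counting π electrons: 2 × 2 = 4 from the double-bond units + 2 from the Se atom = 6.
(The species described is selenophene.)

6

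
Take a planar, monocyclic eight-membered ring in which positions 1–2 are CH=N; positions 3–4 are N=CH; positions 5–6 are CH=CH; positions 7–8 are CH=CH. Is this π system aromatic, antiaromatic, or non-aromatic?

Antiaromatic

All ring atoms are sp² and supply a p orbital to the ring (every atom in a ring double bond is sp² and brings one electron to the p orbital; each sp² =N– keeps its lone pair in-plane and puts one electron into the π system); the conjugation is uninterrupted.
Adding the contributions, 4 × 2 = 8 from the 4 double-bond units.
8 is a 4n count (n = 2), so the planar conjugated ring is antiaromatic.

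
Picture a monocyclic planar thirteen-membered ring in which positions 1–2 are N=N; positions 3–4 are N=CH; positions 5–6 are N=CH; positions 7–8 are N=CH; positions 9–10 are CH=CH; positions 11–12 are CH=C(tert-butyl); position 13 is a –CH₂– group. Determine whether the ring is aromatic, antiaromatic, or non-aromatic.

Non-aromatic

Because the tetrahedral CH₂ carbon is sp³ and has no p orbital in the ring π system at the CH2 position, the π system cannot extend all the way around the ring.
Hückel's rule only applies to fully conjugated rings, so this one is simply non-aromatic.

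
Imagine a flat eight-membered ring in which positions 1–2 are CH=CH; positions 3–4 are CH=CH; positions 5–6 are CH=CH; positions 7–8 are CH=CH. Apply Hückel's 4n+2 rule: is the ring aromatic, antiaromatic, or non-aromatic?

Antiaromatic

Check conjugation: the double-bond atoms are sp², each contributing one p electron — every position has a p orbital, so the cyclic π system is continuous.
Tallying contributions gives 4 × 2 = 8 from the 4 double-bond units.
With 8 = 4·2 π electrons, Hückel's rule classifies the planar ring as antiaromatic.
(The species described is cyclooctatetraene.)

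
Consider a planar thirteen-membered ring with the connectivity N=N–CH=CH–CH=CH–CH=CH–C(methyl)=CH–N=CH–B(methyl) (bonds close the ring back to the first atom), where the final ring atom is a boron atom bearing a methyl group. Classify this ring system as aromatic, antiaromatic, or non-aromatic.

The p orbitals form a continuous loop: every atom in a ring double bond is sp² and brings one electron to the p orbital; each =N– nitrogen is pyridine-type (lone pair in the sp² plane, one electron in the p orbital); the boron has an empty p orbital. The ring is fully conjugated.
Counting π electrons: 6 × 2 = 12 from the double-bond units + 0 from the B(methyl) atom = 12.
A 4n π count (12, n = 3) in a planar conjugated ring means antiaromatic.

Antiaromatic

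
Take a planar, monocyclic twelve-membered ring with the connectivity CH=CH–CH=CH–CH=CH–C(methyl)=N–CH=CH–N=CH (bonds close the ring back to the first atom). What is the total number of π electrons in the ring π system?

12

All ring atoms are sp² and supply a p orbital to the ring (the double-bond atoms are sp², each contributing one p electron; each sp² =N– keeps its lone pair in-plane and puts one electron into the π system); the conjugation is uninterrupted.
Adding the contributions, 6 × 2 = 12 from the 6 double-bond units.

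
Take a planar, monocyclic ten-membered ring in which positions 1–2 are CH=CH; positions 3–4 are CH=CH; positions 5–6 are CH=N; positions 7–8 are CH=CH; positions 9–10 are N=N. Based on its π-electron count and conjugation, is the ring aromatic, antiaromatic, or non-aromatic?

Every ring atom contributes a p orbital perpendicular to the ring (every atom in a ring double bond is sp² and brings one electron to the p orbital; each sp² =N– keeps its lone pair in-plane and puts one electron into the π system), so the π system is cyclic and fully conjugated.
π-electron count: 5 × 2 = 10 from the 5 double-bond units.
10 = 4(2) + 2, which satisfies Hückel's 4n+2 rule.

Aromatic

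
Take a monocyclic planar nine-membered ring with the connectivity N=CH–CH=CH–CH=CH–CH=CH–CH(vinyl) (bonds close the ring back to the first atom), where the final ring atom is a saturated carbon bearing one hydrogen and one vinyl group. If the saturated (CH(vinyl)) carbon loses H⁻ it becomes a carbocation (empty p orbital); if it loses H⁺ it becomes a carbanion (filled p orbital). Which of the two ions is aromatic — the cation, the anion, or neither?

Once that carbon is sp², every ring atom has a p orbital and both ions are fully conjugated.
Cation: 4 × 2 + 0 = 8 π electrons → 4(2), antiaromatic.
Anion: 4 × 2 + 2 = 10 π electrons → 4(2)+2, aromatic.

The anion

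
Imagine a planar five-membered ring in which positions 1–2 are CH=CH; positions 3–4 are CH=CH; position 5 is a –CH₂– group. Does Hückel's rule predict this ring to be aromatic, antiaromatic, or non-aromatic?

Because the tetrahedral CH₂ carbon is sp³ and has no p orbital in the ring π system at the CH2 position, the π system cannot extend all the way around the ring.
Broken conjugation rules out both aromaticity and antiaromaticity.

Non-aromatic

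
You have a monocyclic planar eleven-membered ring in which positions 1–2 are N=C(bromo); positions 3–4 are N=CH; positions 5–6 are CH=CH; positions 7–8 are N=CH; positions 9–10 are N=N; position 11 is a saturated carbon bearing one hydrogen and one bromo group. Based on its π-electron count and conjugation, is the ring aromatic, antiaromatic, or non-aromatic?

Non-aromatic

The CH(bromo) carbon is saturated: that saturated carbon is sp³ and has no p orbital in the ring π system. Conjugation is not continuous around the ring.
A ring that is not fully conjugated cannot be aromatic or antiaromatic regardless of its π-electron count.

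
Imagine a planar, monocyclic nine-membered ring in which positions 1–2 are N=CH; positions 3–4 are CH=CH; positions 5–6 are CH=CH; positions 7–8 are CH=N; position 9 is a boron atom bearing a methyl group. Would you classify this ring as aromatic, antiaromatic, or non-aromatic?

Antiaromatic

All ring atoms are sp² and supply a p orbital to the ring (the double-bond atoms are sp², each contributing one p electron; the doubly-bonded nitrogens are pyridine-type — their lone pairs lie in the ring plane, leaving one electron in the p orbital; the boron has an empty p orbital); the conjugation is uninterrupted.
Tallying contributions gives 4 × 2 = 8 from the double-bond units + 0 from the B(methyl) atom = 8.
With 8 = 4·2 π electrons, Hückel's rule classifies the planar ring as antiaromatic.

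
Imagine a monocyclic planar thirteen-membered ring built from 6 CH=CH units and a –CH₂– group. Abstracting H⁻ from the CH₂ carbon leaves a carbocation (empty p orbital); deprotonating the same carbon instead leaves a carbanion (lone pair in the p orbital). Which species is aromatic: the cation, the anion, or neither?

Once that carbon is sp², every ring atom has a p orbital and both ions are fully conjugated.
Cation: 6 × 2 + 0 = 12 π electrons → 4(3), antiaromatic.
Anion: 6 × 2 + 2 = 14 π electrons → 4(3)+2, aromatic.

The anion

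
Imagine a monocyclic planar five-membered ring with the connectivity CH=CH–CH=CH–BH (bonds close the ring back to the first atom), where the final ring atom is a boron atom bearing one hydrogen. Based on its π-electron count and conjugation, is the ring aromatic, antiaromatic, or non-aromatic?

Check conjugation: every atom in a ring double bond is sp² and brings one electron to the p orbital; the boron has an empty p orbital — every position has a p orbital, so the cyclic π system is continuous.
Adding the contributions, 2 × 2 = 4 from the double-bond units + 0 from the BH atom = 4.
With 4 = 4·1 π electrons, Hückel's rule classifies the planar ring as antiaromatic.
(The species described is borole.)

Antiaromatic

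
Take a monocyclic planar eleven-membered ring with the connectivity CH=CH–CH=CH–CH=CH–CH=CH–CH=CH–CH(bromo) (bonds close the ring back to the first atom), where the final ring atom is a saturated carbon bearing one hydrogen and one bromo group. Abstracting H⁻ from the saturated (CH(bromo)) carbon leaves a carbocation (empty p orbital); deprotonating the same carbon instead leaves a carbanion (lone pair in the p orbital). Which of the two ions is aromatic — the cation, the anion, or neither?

Both ions have a continuous loop of p orbitals — each ring atom is sp².
Cation: 5 × 2 + 0 = 10 π electrons → 4(2)+2, aromatic.
Anion: 5 × 2 + 2 = 12 π electrons → 4(3), antiaromatic.

The cation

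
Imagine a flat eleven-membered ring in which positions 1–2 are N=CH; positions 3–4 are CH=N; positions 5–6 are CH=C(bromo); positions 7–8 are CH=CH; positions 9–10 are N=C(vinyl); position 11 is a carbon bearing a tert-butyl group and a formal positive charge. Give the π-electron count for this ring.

The p orbitals form a continuous loop: the double-bond atoms are sp², each contributing one p electron; each sp² =N– keeps its lone pair in-plane and puts one electron into the π system; the carbocation has an empty p orbital. The ring is fully conjugated.
π-electron count: 5 × 2 = 10 from the double-bond units + 0 from the C(tert-butyl)(+) atom = 10.

10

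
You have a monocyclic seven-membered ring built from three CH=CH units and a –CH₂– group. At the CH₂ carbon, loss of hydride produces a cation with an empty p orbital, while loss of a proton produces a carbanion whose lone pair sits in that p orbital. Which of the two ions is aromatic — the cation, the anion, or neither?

The cation

In both ions every ring atom is sp² and contributes a p orbital, so both rings are fully conjugated.
Cation: 3 × 2 + 0 = 6 π electrons → 4(1)+2, aromatic.
Anion: 3 × 2 + 2 = 8 π electrons → 4(2), antiaromatic.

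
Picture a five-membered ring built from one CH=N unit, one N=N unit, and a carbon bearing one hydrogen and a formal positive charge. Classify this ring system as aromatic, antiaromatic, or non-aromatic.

Antiaromatic

Check conjugation: each doubly-bonded ring atom is sp² with one p-orbital electron; the doubly-bonded nitrogens are pyridine-type — their lone pairs lie in the ring plane, leaving one electron in the p orbital; the carbocation has an empty p orbital — every position has a p orbital, so the cyclic π system is continuous.
Adding the contributions, 2 × 2 = 4 from the double-bond units + 0 from the CH(+) atom = 4.
4 is a 4n count (n = 1), so the planar conjugated ring is antiaromatic.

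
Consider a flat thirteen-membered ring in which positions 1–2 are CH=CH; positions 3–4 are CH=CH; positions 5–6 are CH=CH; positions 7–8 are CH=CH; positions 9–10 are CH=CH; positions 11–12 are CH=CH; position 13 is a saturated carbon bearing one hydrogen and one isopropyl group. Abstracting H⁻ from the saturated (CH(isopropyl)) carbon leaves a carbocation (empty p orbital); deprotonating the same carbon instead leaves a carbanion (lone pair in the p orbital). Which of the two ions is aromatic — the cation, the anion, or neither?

The anion

In both ions every ring atom is sp² and contributes a p orbital, so both rings are fully conjugated.
Cation: 6 × 2 + 0 = 12 π electrons → 4(3), antiaromatic.
Anion: 6 × 2 + 2 = 14 π electrons → 4(3)+2, aromatic.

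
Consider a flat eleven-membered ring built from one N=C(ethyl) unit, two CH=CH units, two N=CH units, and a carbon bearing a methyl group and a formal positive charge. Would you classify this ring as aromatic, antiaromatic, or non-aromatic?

Aromatic

Every ring atom contributes a p orbital perpendicular to the ring (every atom in a ring double bond is sp² and brings one electron to the p orbital; the doubly-bonded nitrogens are pyridine-type — their lone pairs lie in the ring plane, leaving one electron in the p orbital; the carbocation has an empty p orbital), so the π system is cyclic and fully conjugated.
Adding the contributions, 5 × 2 = 10 from the double-bond units + 0 from the C(methyl)(+) atom = 10.
10 = 4(2) + 2, which satisfies Hückel's 4n+2 rule.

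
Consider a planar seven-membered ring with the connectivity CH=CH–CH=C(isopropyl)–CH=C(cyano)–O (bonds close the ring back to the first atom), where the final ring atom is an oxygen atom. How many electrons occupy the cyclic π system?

8

The p orbitals form a continuous loop: every atom in a ring double bond is sp² and brings one electron to the p orbital; the oxygen donates one lone pair from its p orbital. The ring is fully conjugated.
Counting π electrons: 3 × 2 = 6 from the double-bond units + 2 from the O atom = 8.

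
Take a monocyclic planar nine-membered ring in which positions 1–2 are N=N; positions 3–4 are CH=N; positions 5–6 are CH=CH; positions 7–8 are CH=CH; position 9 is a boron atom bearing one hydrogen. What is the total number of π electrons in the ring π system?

Every ring atom contributes a p orbital perpendicular to the ring (each doubly-bonded ring atom is sp² with one p-orbital electron; each =N– nitrogen is pyridine-type (lone pair in the sp² plane, one electron in the p orbital); the boron has an empty p orbital), so the π system is cyclic and fully conjugated.
π-electron count: 4 × 2 = 8 from the double-bond units + 0 from the BH atom = 8.

8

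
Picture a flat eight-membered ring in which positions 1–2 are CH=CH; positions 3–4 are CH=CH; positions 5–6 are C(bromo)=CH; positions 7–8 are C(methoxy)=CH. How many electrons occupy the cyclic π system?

8

All ring atoms are sp² and supply a p orbital to the ring (every atom in a ring double bond is sp² and brings one electron to the p orbital); the conjugation is uninterrupted.
Counting π electrons: 4 × 2 = 8 from the 4 double-bond units.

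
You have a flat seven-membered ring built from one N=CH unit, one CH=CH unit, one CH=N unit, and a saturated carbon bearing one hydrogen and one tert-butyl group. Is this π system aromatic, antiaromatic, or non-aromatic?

The CH(tert-butyl) position has four σ bonds — that saturated carbon is sp³ and has no p orbital in the ring π system — so the cyclic conjugation is interrupted.
Broken conjugation rules out both aromaticity and antiaromaticity.

Non-aromatic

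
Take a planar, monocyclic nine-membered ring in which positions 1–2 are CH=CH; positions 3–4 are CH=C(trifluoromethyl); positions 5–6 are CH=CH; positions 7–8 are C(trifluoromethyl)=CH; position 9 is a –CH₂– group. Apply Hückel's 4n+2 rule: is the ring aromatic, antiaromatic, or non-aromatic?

The CH2 position has four σ bonds — the tetrahedral CH₂ carbon is sp³ and has no p orbital in the ring π system — so the cyclic conjugation is interrupted.
Hückel's rule only applies to fully conjugated rings, so this one is simply non-aromatic.

Non-aromatic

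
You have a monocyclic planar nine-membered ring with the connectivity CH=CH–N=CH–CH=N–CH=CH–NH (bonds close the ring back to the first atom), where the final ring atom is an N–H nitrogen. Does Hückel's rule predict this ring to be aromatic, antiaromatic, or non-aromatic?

Aromatic

All ring atoms are sp² and supply a p orbital to the ring (every atom in a ring double bond is sp² and brings one electron to the p orbital; each =N– nitrogen is pyridine-type (lone pair in the sp² plane, one electron in the p orbital); the pyrrole-type nitrogen donates its lone pair from the p orbital); the conjugation is uninterrupted.
π-electron count: 4 × 2 = 8 from the double-bond units + 2 from the NH atom = 10.
That gives a 4n+2 count (10, n = 2).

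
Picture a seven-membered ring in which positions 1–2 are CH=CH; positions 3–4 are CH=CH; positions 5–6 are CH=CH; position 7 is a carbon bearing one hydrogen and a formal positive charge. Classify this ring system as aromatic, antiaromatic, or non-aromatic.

Aromatic

Check conjugation: every atom in a ring double bond is sp² and brings one electron to the p orbital; the carbocation has an empty p orbital — every position has a p orbital, so the cyclic π system is continuous.
Counting π electrons: 3 × 2 = 6 from the double-bond units + 0 from the CH(+) atom = 6.
With 6 π electrons (n = 1), the Hückel 4n+2 condition holds.
(The species described is the tropylium cation.)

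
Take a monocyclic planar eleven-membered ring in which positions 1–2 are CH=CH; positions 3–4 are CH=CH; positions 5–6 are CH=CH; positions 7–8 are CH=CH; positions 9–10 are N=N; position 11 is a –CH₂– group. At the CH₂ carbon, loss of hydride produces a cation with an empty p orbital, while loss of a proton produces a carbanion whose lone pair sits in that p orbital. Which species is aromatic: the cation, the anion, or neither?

Once that carbon is sp², every ring atom has a p orbital and both ions are fully conjugated.
Cation: 5 × 2 + 0 = 10 π electrons → 4(2)+2, aromatic.
Anion: 5 × 2 + 2 = 12 π electrons → 4(3), antiaromatic.

The cation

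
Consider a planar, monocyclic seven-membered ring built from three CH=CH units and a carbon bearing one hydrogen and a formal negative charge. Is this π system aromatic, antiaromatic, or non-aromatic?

The p orbitals form a continuous loop: the double-bond atoms are sp², each contributing one p electron; the carbanion's lone pair occupies the p orbital. The ring is fully conjugated.
Tallying contributions gives 3 × 2 = 6 from the double-bond units + 2 from the CH(-) atom = 8.
A 4n π count (8, n = 2) in a planar conjugated ring means antiaromatic.
(The species described is the cycloheptatrienyl anion.)

Antiaromatic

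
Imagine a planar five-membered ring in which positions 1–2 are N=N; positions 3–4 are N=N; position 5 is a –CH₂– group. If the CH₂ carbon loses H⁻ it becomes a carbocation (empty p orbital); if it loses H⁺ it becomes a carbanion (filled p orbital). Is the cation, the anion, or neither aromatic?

Once that carbon is sp², every ring atom has a p orbital and both ions are fully conjugated.
Cation: 2 × 2 + 0 = 4 π electrons → 4(1), antiaromatic.
Anion: 2 × 2 + 2 = 6 π electrons → 4(1)+2, aromatic.

The anion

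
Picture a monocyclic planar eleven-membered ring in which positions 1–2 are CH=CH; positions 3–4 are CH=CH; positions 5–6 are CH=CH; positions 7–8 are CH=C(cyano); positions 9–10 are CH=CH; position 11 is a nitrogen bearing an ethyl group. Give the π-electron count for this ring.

The p orbitals form a continuous loop: each doubly-bonded ring atom is sp² with one p-orbital electron; the pyrrole-type nitrogen donates its lone pair from the p orbital. The ring is fully conjugated.
Tallying contributions gives 5 × 2 = 10 from the double-bond units + 2 from the N(ethyl) atom = 12.

12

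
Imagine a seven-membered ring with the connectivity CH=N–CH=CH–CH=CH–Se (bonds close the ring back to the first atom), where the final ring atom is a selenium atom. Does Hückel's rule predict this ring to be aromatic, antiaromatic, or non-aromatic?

Antiaromatic

Check conjugation: every atom in a ring double bond is sp² and brings one electron to the p orbital; each sp² =N– keeps its lone pair in-plane and puts one electron into the π system; the selenium donates one lone pair from its p orbital — every position has a p orbital, so the cyclic π system is continuous.
Adding the contributions, 3 × 2 = 6 from the double-bond units + 2 from the Se atom = 8.
8 = 4(2); a planar, fully conjugated 4n system is antiaromatic.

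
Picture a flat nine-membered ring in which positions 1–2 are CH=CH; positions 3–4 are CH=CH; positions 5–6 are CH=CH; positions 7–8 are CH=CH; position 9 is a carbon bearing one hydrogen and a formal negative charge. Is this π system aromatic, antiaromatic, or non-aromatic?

Aromatic

All ring atoms are sp² and supply a p orbital to the ring (each doubly-bonded ring atom is sp² with one p-orbital electron; the carbanion's lone pair occupies the p orbital); the conjugation is uninterrupted.
Adding the contributions, 4 × 2 = 8 from the double-bond units + 2 from the CH(-) atom = 10.
With 10 π electrons (n = 2), the Hückel 4n+2 condition holds.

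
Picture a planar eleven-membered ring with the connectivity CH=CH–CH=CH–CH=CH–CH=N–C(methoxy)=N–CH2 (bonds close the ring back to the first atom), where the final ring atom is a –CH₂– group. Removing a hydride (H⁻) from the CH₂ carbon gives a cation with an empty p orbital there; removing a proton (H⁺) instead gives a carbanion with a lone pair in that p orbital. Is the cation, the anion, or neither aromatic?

The cation

Once that carbon is sp², every ring atom has a p orbital and both ions are fully conjugated.
Cation: 5 × 2 + 0 = 10 π electrons → 4(2)+2, aromatic.
Anion: 5 × 2 + 2 = 12 π electrons → 4(3), antiaromatic.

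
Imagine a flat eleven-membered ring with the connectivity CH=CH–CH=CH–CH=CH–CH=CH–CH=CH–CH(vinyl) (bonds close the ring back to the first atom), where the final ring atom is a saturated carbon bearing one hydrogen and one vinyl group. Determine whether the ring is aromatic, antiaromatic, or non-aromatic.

Non-aromatic

At the CH(vinyl) position, that saturated carbon is sp³ and has no p orbital in the ring π system; the ring's p-orbital overlap is broken there.
Without a continuous loop of overlapping p orbitals the Hückel electron count never comes into play.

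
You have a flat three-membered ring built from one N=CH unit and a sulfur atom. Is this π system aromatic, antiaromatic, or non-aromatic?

Check conjugation: the double-bond atoms are sp², each contributing one p electron; each sp² =N– keeps its lone pair in-plane and puts one electron into the π system; the sulfur donates one lone pair from its p orbital — every position has a p orbital, so the cyclic π system is continuous.
Tallying contributions gives 1 × 2 = 2 from the double-bond unit + 2 from the S atom = 4.
A 4n π count (4, n = 1) in a planar conjugated ring means antiaromatic.

Antiaromatic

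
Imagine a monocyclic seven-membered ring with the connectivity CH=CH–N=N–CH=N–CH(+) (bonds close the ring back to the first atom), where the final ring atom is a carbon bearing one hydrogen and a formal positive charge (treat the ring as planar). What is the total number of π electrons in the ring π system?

All ring atoms are sp² and supply a p orbital to the ring (every atom in a ring double bond is sp² and brings one electron to the p orbital; the doubly-bonded nitrogens are pyridine-type — their lone pairs lie in the ring plane, leaving one electron in the p orbital; the carbocation has an empty p orbital); the conjugation is uninterrupted.
Counting π electrons: 3 × 2 = 6 from the double-bond units + 0 from the CH(+) atom = 6.

6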